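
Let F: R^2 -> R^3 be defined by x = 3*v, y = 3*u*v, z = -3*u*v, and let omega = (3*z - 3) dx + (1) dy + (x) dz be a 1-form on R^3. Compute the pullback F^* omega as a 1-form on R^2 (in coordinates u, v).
F^* omega = (3*v*(1 - 3*v)) du + (-36*u*v + 3*u - 9) dv

Using F^*(f dg) = (f ∘ F) d(g ∘ F), substitute each coordinate x_i by F_i(u, v) in f_i, and replace dx_i by d F_i = (∂F_i/∂u) du + (∂F_i/∂v) dv.
  For the x component: f_1(F) = -9*u*v - 3; d F_1 = (0) du + (3) dv
  For the y component: f_2(F) = 1; d F_2 = (3*v) du + (3*u) dv
  For the z component: f_3(F) = 3*v; d F_3 = (-3*v) du + (-3*u) dv
Combining and collecting du, dv coefficients:
  coeff of du: 3*v*(1 - 3*v)
  coeff of dv: -36*u*v + 3*u - 9
F^* omega = (3*v*(1 - 3*v)) du + (-36*u*v + 3*u - 9) dv.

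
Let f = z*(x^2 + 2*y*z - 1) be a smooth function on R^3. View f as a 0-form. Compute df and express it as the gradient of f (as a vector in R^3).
df = (2*x*z) dx + (2*z^2) dy + (x^2 + 4*y*z - 1) dz; grad f = (2*x*z, 2*z^2, x^2 + 4*y*z - 1)

For a 0-form f, d f = (∂f/∂x) dx + (∂f/∂y) dy + (∂f/∂z) dz. The components of the vector representation are exactly the entries of grad f in Cartesian coordinates:
  ∂f/∂x = 2*x*z
  ∂f/∂y = 2*z^2
  ∂f/∂z = x^2 + 4*y*z - 1.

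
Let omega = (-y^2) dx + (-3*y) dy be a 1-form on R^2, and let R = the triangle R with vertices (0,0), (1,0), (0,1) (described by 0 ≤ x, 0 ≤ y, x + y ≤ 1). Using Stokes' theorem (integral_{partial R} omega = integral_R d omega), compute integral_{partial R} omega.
integral_(partial R) omega = 1/3

Stokes: integral_partial_R omega = integral_R d omega with d omega = (∂Q/∂x - ∂P/∂y) dx ∧ dy.
  ∂Q/∂x = 0
  ∂P/∂y = -2*y
  integrand = ∂Q/∂x - ∂P/∂y = 2*y.
Integrating over R: integral_0^1 integral_0^{1-x} (2*y) dy dx = 1/3.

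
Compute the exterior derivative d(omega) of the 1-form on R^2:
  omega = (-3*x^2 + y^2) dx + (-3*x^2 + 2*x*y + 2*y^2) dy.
d(omega) = (-6*x) dx ∧ dy

For a 1-form omega = sum_i f_i dx_i, the exterior derivative is
  d(omega) = sum_{i < j} (∂f_j/∂x_i - ∂f_i/∂x_j) dx_i ∧ dx_j.
  coefficient of dx ∧ dy: ∂f_2/∂x - ∂f_1/∂y = ∂(-3*x^2 + 2*x*y + 2*y^2)/∂x - ∂(-3*x^2 + y^2)/∂y = -6*x
Assembling: d(omega) = (-6*x) dx ∧ dy.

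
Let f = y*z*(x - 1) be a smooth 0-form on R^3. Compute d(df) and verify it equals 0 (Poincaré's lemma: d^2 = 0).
d(df) = 0

Step 1: df = sum_i (∂f/∂x_i) dx_i = (y*z) dx + (z*(x - 1)) dy + (y*(x - 1)) dz.
Step 2: Apply d again. Using the 1-form formula, the coefficient of dx ∧ dy in d(df) is ∂^2 f/∂x ∂y - ∂^2 f/∂y ∂x = (z) - (z) = 0 (equality of mixed partials for smooth f).
Similarly for dx ∧ dz and dy ∧ dz — all coefficients vanish. So d(df) = 0.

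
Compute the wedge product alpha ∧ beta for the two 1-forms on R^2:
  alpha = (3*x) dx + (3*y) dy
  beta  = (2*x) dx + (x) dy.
alpha ∧ beta = (3*x*(x - 2*y)) dx ∧ dy

Distribute the wedge, using dx_i ∧ dx_j = -dx_j ∧ dx_i and dx_i ∧ dx_i = 0. For each pair (i, j) with i < j, the coefficient of dx_i ∧ dx_j in alpha ∧ beta is (alpha_i * beta_j - alpha_j * beta_i). Collecting: alpha ∧ beta = (3*x*(x - 2*y)) dx ∧ dy.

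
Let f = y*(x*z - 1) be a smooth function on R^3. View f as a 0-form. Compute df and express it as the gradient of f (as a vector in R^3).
df = (y*z) dx + (x*z - 1) dy + (x*y) dz; grad f = (y*z, x*z - 1, x*y)

For a 0-form f, d f = (∂f/∂x) dx + (∂f/∂y) dy + (∂f/∂z) dz. The components of the vector representation are exactly the entries of grad f in Cartesian coordinates:
  ∂f/∂x = y*z
  ∂f/∂y = x*z - 1
  ∂f/∂z = x*y.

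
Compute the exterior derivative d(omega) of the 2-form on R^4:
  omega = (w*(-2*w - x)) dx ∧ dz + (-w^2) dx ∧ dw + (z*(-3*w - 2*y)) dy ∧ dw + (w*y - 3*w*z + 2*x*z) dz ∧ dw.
d(omega) = (-4*w - x + 2*z) dx ∧ dz ∧ dw + (4*w + 2*y) dy ∧ dz ∧ dw

For a 2-form omega = sum_{i<j} g_{ij} dx_i ∧ dx_j, the exterior derivative is
  d(omega) = sum_{i<j} d(g_{ij}) ∧ dx_i ∧ dx_j = sum_{i<j, k} (∂g_{ij}/∂x_k) dx_k ∧ dx_i ∧ dx_j.
Expand each term, using dx_k ∧ dx_i ∧ dx_j = sgn(permutation) dx_{(a)} ∧ dx_{(b)} ∧ dx_{(c)} with (a < b < c) sorted:
  d(w*(-2*w - x)) includes (∂/∂w)(w*(-2*w - x)) dw = (-4*w - x) dw, which multiplied by dx ∧ dz gives (-4*w - x) dx ∧ dz ∧ dw
  d(z*(-3*w - 2*y)) includes (∂/∂z)(z*(-3*w - 2*y)) dz = (-3*w - 2*y) dz, which multiplied by dy ∧ dw gives (3*w + 2*y) dy ∧ dz ∧ dw
  d(w*y - 3*w*z + 2*x*z) includes (∂/∂x)(w*y - 3*w*z + 2*x*z) dx = (2*z) dx, which multiplied by dz ∧ dw gives (2*z) dx ∧ dz ∧ dw
  d(w*y - 3*w*z + 2*x*z) includes (∂/∂y)(w*y - 3*w*z + 2*x*z) dy = (w) dy, which multiplied by dz ∧ dw gives (w) dy ∧ dz ∧ dw
Collecting like 3-forms: d(omega) = (-4*w - x + 2*z) dx ∧ dz ∧ dw + (4*w + 2*y) dy ∧ dz ∧ dw.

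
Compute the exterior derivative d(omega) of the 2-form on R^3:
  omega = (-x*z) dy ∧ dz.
d(omega) = (-z) dx ∧ dy ∧ dz

For a 2-form omega = sum_{i<j} g_{ij} dx_i ∧ dx_j, the exterior derivative is
  d(omega) = sum_{i<j} d(g_{ij}) ∧ dx_i ∧ dx_j = sum_{i<j, k} (∂g_{ij}/∂x_k) dx_k ∧ dx_i ∧ dx_j.
Expand each term, using dx_k ∧ dx_i ∧ dx_j = sgn(permutation) dx_{(a)} ∧ dx_{(b)} ∧ dx_{(c)} with (a < b < c) sorted:
  d(-x*z) includes (∂/∂x)(-x*z) dx = (-z) dx, which multiplied by dy ∧ dz gives (-z) dx ∧ dy ∧ dz
Collecting like 3-forms: d(omega) = (-z) dx ∧ dy ∧ dz.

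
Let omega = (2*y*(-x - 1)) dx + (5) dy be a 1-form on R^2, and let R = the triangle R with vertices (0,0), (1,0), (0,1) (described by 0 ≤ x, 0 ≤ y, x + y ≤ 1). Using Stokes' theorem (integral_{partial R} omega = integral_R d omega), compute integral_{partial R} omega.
integral_(partial R) omega = 4/3

Stokes: integral_partial_R omega = integral_R d omega with d omega = (∂Q/∂x - ∂P/∂y) dx ∧ dy.
  ∂Q/∂x = 0
  ∂P/∂y = -2*x - 2
  integrand = ∂Q/∂x - ∂P/∂y = 2*x + 2.
Integrating over R: integral_0^1 integral_0^{1-x} (2*x + 2) dy dx = 4/3.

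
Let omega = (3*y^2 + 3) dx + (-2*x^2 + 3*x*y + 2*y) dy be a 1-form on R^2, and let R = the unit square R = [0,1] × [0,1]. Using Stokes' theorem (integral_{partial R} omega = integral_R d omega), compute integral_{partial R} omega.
integral_(partial R) omega = -7/2

Stokes: integral_partial_R omega = integral_R d omega with d omega = (∂Q/∂x - ∂P/∂y) dx ∧ dy.
  ∂Q/∂x = -4*x + 3*y
  ∂P/∂y = 6*y
  integrand = ∂Q/∂x - ∂P/∂y = -4*x - 3*y.
Integrating over R: integral_0^1 integral_0^1 (-4*x - 3*y) dx dy = -7/2.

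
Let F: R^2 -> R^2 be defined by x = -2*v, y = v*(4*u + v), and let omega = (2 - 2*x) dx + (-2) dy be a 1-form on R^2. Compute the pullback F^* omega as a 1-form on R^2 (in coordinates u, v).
F^* omega = (-8*v) du + (-8*u - 12*v - 4) dv

Using F^*(f dg) = (f ∘ F) d(g ∘ F), substitute each coordinate x_i by F_i(u, v) in f_i, and replace dx_i by d F_i = (∂F_i/∂u) du + (∂F_i/∂v) dv.
  For the x component: f_1(F) = 4*v + 2; d F_1 = (0) du + (-2) dv
  For the y component: f_2(F) = -2; d F_2 = (4*v) du + (4*u + 2*v) dv
Combining and collecting du, dv coefficients:
  coeff of du: -8*v
  coeff of dv: -8*u - 12*v - 4
F^* omega = (-8*v) du + (-8*u - 12*v - 4) dv.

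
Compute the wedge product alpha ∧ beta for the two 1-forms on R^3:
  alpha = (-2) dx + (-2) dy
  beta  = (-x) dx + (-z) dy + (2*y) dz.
alpha ∧ beta = (-2*x + 2*z) dx ∧ dy + (-4*y) dx ∧ dz + (-4*y) dy ∧ dz

Distribute the wedge, using dx_i ∧ dx_j = -dx_j ∧ dx_i and dx_i ∧ dx_i = 0. For each pair (i, j) with i < j, the coefficient of dx_i ∧ dx_j in alpha ∧ beta is (alpha_i * beta_j - alpha_j * beta_i). Collecting: alpha ∧ beta = (-2*x + 2*z) dx ∧ dy + (-4*y) dx ∧ dz + (-4*y) dy ∧ dz.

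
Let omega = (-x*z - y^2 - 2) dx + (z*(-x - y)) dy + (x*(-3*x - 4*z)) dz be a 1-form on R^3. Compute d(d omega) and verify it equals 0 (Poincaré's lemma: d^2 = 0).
d(d omega) = 0

Step 1: d omega = sum_{i<j} (∂f_j/∂x_i - ∂f_i/∂x_j) dx_i ∧ dx_j:
  coeff of dx ∧ dy: 2*y - z
  coeff of dx ∧ dz: -5*x - 4*z
  coeff of dy ∧ dz: x + y
Step 2: Apply d again to each 2-form coefficient. The only possible 3-form in R^3 is dx ∧ dy ∧ dz, with coefficient
  ∂(coeff of dy∧dz)/∂x - ∂(coeff of dx∧dz)/∂y + ∂(coeff of dx∧dy)/∂z
  = ∂/∂x (x + y) - ∂/∂y (-5*x - 4*z) + ∂/∂z (2*y - z).
Each of these terms simplifies to sums of mixed partials that cancel in pairs. The result is 0 (by equality of mixed partials for smooth functions — Schwarz / Clairaut).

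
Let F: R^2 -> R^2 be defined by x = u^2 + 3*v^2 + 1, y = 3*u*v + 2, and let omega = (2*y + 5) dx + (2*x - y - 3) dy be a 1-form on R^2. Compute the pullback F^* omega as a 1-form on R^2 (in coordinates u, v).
F^* omega = (18*u^2*v - 9*u*v^2 + 18*u + 18*v^3 - 9*v) du + (6*u^3 - 9*u^2*v + 54*u*v^2 - 9*u + 54*v) dv

Using F^*(f dg) = (f ∘ F) d(g ∘ F), substitute each coordinate x_i by F_i(u, v) in f_i, and replace dx_i by d F_i = (∂F_i/∂u) du + (∂F_i/∂v) dv.
  For the x component: f_1(F) = 6*u*v + 9; d F_1 = (2*u) du + (6*v) dv
  For the y component: f_2(F) = 2*u^2 - 3*u*v + 6*v^2 - 3; d F_2 = (3*v) du + (3*u) dv
Combining and collecting du, dv coefficients:
  coeff of du: 18*u^2*v - 9*u*v^2 + 18*u + 18*v^3 - 9*v
  coeff of dv: 6*u^3 - 9*u^2*v + 54*u*v^2 - 9*u + 54*v
F^* omega = (18*u^2*v - 9*u*v^2 + 18*u + 18*v^3 - 9*v) du + (6*u^3 - 9*u^2*v + 54*u*v^2 - 9*u + 54*v) dv.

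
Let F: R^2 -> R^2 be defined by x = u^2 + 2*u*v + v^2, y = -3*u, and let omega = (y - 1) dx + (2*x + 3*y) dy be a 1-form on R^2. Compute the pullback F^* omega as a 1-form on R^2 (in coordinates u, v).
F^* omega = (-12*u^2 - 18*u*v + 25*u - 6*v^2 - 2*v) du + (-6*u^2 - 6*u*v - 2*u - 2*v) dv

Using F^*(f dg) = (f ∘ F) d(g ∘ F), substitute each coordinate x_i by F_i(u, v) in f_i, and replace dx_i by d F_i = (∂F_i/∂u) du + (∂F_i/∂v) dv.
  For the x component: f_1(F) = -3*u - 1; d F_1 = (2*u + 2*v) du + (2*u + 2*v) dv
  For the y component: f_2(F) = 2*u^2 + 4*u*v - 9*u + 2*v^2; d F_2 = (-3) du + (0) dv
Combining and collecting du, dv coefficients:
  coeff of du: -12*u^2 - 18*u*v + 25*u - 6*v^2 - 2*v
  coeff of dv: -6*u^2 - 6*u*v - 2*u - 2*v
F^* omega = (-12*u^2 - 18*u*v + 25*u - 6*v^2 - 2*v) du + (-6*u^2 - 6*u*v - 2*u - 2*v) dv.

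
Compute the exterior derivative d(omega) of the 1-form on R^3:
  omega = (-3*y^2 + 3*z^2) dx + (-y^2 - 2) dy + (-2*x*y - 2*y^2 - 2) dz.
d(omega) = (6*y) dx ∧ dy + (-2*y - 6*z) dx ∧ dz + (-2*x - 4*y) dy ∧ dz

For a 1-form omega = sum_i f_i dx_i, the exterior derivative is
  d(omega) = sum_{i < j} (∂f_j/∂x_i - ∂f_i/∂x_j) dx_i ∧ dx_j.
  coefficient of dx ∧ dy: ∂f_2/∂x - ∂f_1/∂y = ∂(-y^2 - 2)/∂x - ∂(-3*y^2 + 3*z^2)/∂y = 6*y
  coefficient of dx ∧ dz: ∂f_3/∂x - ∂f_1/∂z = ∂(-2*x*y - 2*y^2 - 2)/∂x - ∂(-3*y^2 + 3*z^2)/∂z = -2*y - 6*z
  coefficient of dy ∧ dz: ∂f_3/∂y - ∂f_2/∂z = ∂(-2*x*y - 2*y^2 - 2)/∂y - ∂(-y^2 - 2)/∂z = -2*x - 4*y
Assembling: d(omega) = (6*y) dx ∧ dy + (-2*y - 6*z) dx ∧ dz + (-2*x - 4*y) dy ∧ dz.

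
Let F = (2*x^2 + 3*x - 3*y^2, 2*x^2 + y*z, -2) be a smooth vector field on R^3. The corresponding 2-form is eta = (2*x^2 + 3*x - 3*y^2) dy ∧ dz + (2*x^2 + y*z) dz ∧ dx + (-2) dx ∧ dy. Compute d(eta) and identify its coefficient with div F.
d(eta) = (4*x + z + 3) dx ∧ dy ∧ dz; div F = 4*x + z + 3

For a 2-form in R^3 of the form above, applying d gives a 3-form with coefficient ∂P/∂x + ∂Q/∂y + ∂R/∂z:
  ∂P/∂x = 4*x + 3
  ∂Q/∂y = z
  ∂R/∂z = 0
Sum = 4*x + z + 3, which is exactly div F.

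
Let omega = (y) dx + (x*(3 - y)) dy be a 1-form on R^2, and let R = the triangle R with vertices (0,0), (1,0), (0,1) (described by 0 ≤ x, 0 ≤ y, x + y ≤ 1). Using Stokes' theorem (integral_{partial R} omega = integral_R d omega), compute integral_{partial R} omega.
integral_(partial R) omega = 5/6

Stokes: integral_partial_R omega = integral_R d omega with d omega = (∂Q/∂x - ∂P/∂y) dx ∧ dy.
  ∂Q/∂x = 3 - y
  ∂P/∂y = 1
  integrand = ∂Q/∂x - ∂P/∂y = 2 - y.
Integrating over R: integral_0^1 integral_0^{1-x} (2 - y) dy dx = 5/6.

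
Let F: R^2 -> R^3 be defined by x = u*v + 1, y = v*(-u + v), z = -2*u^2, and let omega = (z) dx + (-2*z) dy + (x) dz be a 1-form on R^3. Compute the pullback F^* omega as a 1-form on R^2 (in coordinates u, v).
F^* omega = (2*u*(-5*u*v - 2)) du + (u^2*(-6*u + 8*v)) dv

Using F^*(f dg) = (f ∘ F) d(g ∘ F), substitute each coordinate x_i by F_i(u, v) in f_i, and replace dx_i by d F_i = (∂F_i/∂u) du + (∂F_i/∂v) dv.
  For the x component: f_1(F) = -2*u^2; d F_1 = (v) du + (u) dv
  For the y component: f_2(F) = 4*u^2; d F_2 = (-v) du + (-u + 2*v) dv
  For the z component: f_3(F) = u*v + 1; d F_3 = (-4*u) du + (0) dv
Combining and collecting du, dv coefficients:
  coeff of du: 2*u*(-5*u*v - 2)
  coeff of dv: u^2*(-6*u + 8*v)
F^* omega = (2*u*(-5*u*v - 2)) du + (u^2*(-6*u + 8*v)) dv.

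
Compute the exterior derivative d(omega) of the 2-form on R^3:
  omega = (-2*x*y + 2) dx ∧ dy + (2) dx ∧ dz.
d(omega) = 0

For a 2-form omega = sum_{i<j} g_{ij} dx_i ∧ dx_j, the exterior derivative is
  d(omega) = sum_{i<j} d(g_{ij}) ∧ dx_i ∧ dx_j = sum_{i<j, k} (∂g_{ij}/∂x_k) dx_k ∧ dx_i ∧ dx_j.
Expand each term, using dx_k ∧ dx_i ∧ dx_j = sgn(permutation) dx_{(a)} ∧ dx_{(b)} ∧ dx_{(c)} with (a < b < c) sorted:

Collecting like 3-forms: d(omega) = 0.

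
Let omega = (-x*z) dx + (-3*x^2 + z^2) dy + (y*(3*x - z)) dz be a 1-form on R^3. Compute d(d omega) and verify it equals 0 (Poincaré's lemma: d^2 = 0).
d(d omega) = 0

Step 1: d omega = sum_{i<j} (∂f_j/∂x_i - ∂f_i/∂x_j) dx_i ∧ dx_j:
  coeff of dx ∧ dy: -6*x
  coeff of dx ∧ dz: x + 3*y
  coeff of dy ∧ dz: 3*x - 3*z
Step 2: Apply d again to each 2-form coefficient. The only possible 3-form in R^3 is dx ∧ dy ∧ dz, with coefficient
  ∂(coeff of dy∧dz)/∂x - ∂(coeff of dx∧dz)/∂y + ∂(coeff of dx∧dy)/∂z
  = ∂/∂x (3*x - 3*z) - ∂/∂y (x + 3*y) + ∂/∂z (-6*x).
Each of these terms simplifies to sums of mixed partials that cancel in pairs. The result is 0 (by equality of mixed partials for smooth functions — Schwarz / Clairaut).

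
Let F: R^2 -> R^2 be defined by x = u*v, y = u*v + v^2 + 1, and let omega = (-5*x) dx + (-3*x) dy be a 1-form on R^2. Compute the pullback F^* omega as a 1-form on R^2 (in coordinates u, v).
F^* omega = (-8*u*v^2) du + (2*u*v*(-4*u - 3*v)) dv

Using F^*(f dg) = (f ∘ F) d(g ∘ F), substitute each coordinate x_i by F_i(u, v) in f_i, and replace dx_i by d F_i = (∂F_i/∂u) du + (∂F_i/∂v) dv.
  For the x component: f_1(F) = -5*u*v; d F_1 = (v) du + (u) dv
  For the y component: f_2(F) = -3*u*v; d F_2 = (v) du + (u + 2*v) dv
Combining and collecting du, dv coefficients:
  coeff of du: -8*u*v^2
  coeff of dv: 2*u*v*(-4*u - 3*v)
F^* omega = (-8*u*v^2) du + (2*u*v*(-4*u - 3*v)) dv.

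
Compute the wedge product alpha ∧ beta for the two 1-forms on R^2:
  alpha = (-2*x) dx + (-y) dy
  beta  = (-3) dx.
alpha ∧ beta = (-3*y) dx ∧ dy

Distribute the wedge, using dx_i ∧ dx_j = -dx_j ∧ dx_i and dx_i ∧ dx_i = 0. For each pair (i, j) with i < j, the coefficient of dx_i ∧ dx_j in alpha ∧ beta is (alpha_i * beta_j - alpha_j * beta_i). Collecting: alpha ∧ beta = (-3*y) dx ∧ dy.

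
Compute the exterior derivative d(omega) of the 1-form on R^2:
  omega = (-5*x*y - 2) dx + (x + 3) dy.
d(omega) = (5*x + 1) dx ∧ dy

For a 1-form omega = sum_i f_i dx_i, the exterior derivative is
  d(omega) = sum_{i < j} (∂f_j/∂x_i - ∂f_i/∂x_j) dx_i ∧ dx_j.
  coefficient of dx ∧ dy: ∂f_2/∂x - ∂f_1/∂y = ∂(x + 3)/∂x - ∂(-5*x*y - 2)/∂y = 5*x + 1
Assembling: d(omega) = (5*x + 1) dx ∧ dy.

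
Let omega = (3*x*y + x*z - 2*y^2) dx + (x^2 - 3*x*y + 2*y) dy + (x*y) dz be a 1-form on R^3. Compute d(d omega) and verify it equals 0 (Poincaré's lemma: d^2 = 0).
d(d omega) = 0

Step 1: d omega = sum_{i<j} (∂f_j/∂x_i - ∂f_i/∂x_j) dx_i ∧ dx_j:
  coeff of dx ∧ dy: -x + y
  coeff of dx ∧ dz: -x + y
  coeff of dy ∧ dz: x
Step 2: Apply d again to each 2-form coefficient. The only possible 3-form in R^3 is dx ∧ dy ∧ dz, with coefficient
  ∂(coeff of dy∧dz)/∂x - ∂(coeff of dx∧dz)/∂y + ∂(coeff of dx∧dy)/∂z
  = ∂/∂x (x) - ∂/∂y (-x + y) + ∂/∂z (-x + y).
Each of these terms simplifies to sums of mixed partials that cancel in pairs. The result is 0 (by equality of mixed partials for smooth functions — Schwarz / Clairaut).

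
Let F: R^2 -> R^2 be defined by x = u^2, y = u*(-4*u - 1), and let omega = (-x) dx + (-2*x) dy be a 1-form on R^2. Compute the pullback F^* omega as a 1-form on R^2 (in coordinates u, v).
F^* omega = (u^2*(14*u + 2)) du

Using F^*(f dg) = (f ∘ F) d(g ∘ F), substitute each coordinate x_i by F_i(u, v) in f_i, and replace dx_i by d F_i = (∂F_i/∂u) du + (∂F_i/∂v) dv.
  For the x component: f_1(F) = -u^2; d F_1 = (2*u) du + (0) dv
  For the y component: f_2(F) = -2*u^2; d F_2 = (-8*u - 1) du + (0) dv
Combining and collecting du, dv coefficients:
  coeff of du: u^2*(14*u + 2)
  coeff of dv: 0
F^* omega = (u^2*(14*u + 2)) du.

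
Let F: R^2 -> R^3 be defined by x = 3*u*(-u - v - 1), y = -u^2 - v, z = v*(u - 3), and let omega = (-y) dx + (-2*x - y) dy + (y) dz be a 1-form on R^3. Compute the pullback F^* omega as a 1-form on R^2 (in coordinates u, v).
F^* omega = (-20*u^3 - 16*u^2*v - 15*u^2 - 8*u*v - 4*v^2 - 3*v) du + (-4*u^3 - 4*u^2 - 10*u*v - 6*u + 2*v) dv

Using F^*(f dg) = (f ∘ F) d(g ∘ F), substitute each coordinate x_i by F_i(u, v) in f_i, and replace dx_i by d F_i = (∂F_i/∂u) du + (∂F_i/∂v) dv.
  For the x component: f_1(F) = u^2 + v; d F_1 = (-6*u - 3*v - 3) du + (-3*u) dv
  For the y component: f_2(F) = 7*u^2 + 6*u*v + 6*u + v; d F_2 = (-2*u) du + (-1) dv
  For the z component: f_3(F) = -u^2 - v; d F_3 = (v) du + (u - 3) dv
Combining and collecting du, dv coefficients:
  coeff of du: -20*u^3 - 16*u^2*v - 15*u^2 - 8*u*v - 4*v^2 - 3*v
  coeff of dv: -4*u^3 - 4*u^2 - 10*u*v - 6*u + 2*v
F^* omega = (-20*u^3 - 16*u^2*v - 15*u^2 - 8*u*v - 4*v^2 - 3*v) du + (-4*u^3 - 4*u^2 - 10*u*v - 6*u + 2*v) dv.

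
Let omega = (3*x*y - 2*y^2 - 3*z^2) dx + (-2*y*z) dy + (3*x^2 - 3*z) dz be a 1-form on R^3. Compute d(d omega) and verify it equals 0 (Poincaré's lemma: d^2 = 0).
d(d omega) = 0

Step 1: d omega = sum_{i<j} (∂f_j/∂x_i - ∂f_i/∂x_j) dx_i ∧ dx_j:
  coeff of dx ∧ dy: -3*x + 4*y
  coeff of dx ∧ dz: 6*x + 6*z
  coeff of dy ∧ dz: 2*y
Step 2: Apply d again to each 2-form coefficient. The only possible 3-form in R^3 is dx ∧ dy ∧ dz, with coefficient
  ∂(coeff of dy∧dz)/∂x - ∂(coeff of dx∧dz)/∂y + ∂(coeff of dx∧dy)/∂z
  = ∂/∂x (2*y) - ∂/∂y (6*x + 6*z) + ∂/∂z (-3*x + 4*y).
Each of these terms simplifies to sums of mixed partials that cancel in pairs. The result is 0 (by equality of mixed partials for smooth functions — Schwarz / Clairaut).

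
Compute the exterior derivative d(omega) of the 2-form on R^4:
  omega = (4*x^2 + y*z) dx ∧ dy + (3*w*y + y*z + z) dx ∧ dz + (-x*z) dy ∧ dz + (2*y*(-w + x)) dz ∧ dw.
d(omega) = (-3*w + y - 2*z) dx ∧ dy ∧ dz + (5*y) dx ∧ dz ∧ dw + (-2*w + 2*x) dy ∧ dz ∧ dw

For a 2-form omega = sum_{i<j} g_{ij} dx_i ∧ dx_j, the exterior derivative is
  d(omega) = sum_{i<j} d(g_{ij}) ∧ dx_i ∧ dx_j = sum_{i<j, k} (∂g_{ij}/∂x_k) dx_k ∧ dx_i ∧ dx_j.
Expand each term, using dx_k ∧ dx_i ∧ dx_j = sgn(permutation) dx_{(a)} ∧ dx_{(b)} ∧ dx_{(c)} with (a < b < c) sorted:
  d(4*x^2 + y*z) includes (∂/∂z)(4*x^2 + y*z) dz = (y) dz, which multiplied by dx ∧ dy gives (y) dx ∧ dy ∧ dz
  d(3*w*y + y*z + z) includes (∂/∂y)(3*w*y + y*z + z) dy = (3*w + z) dy, which multiplied by dx ∧ dz gives (-3*w - z) dx ∧ dy ∧ dz
  d(3*w*y + y*z + z) includes (∂/∂w)(3*w*y + y*z + z) dw = (3*y) dw, which multiplied by dx ∧ dz gives (3*y) dx ∧ dz ∧ dw
  d(-x*z) includes (∂/∂x)(-x*z) dx = (-z) dx, which multiplied by dy ∧ dz gives (-z) dx ∧ dy ∧ dz
  d(2*y*(-w + x)) includes (∂/∂x)(2*y*(-w + x)) dx = (2*y) dx, which multiplied by dz ∧ dw gives (2*y) dx ∧ dz ∧ dw
  d(2*y*(-w + x)) includes (∂/∂y)(2*y*(-w + x)) dy = (-2*w + 2*x) dy, which multiplied by dz ∧ dw gives (-2*w + 2*x) dy ∧ dz ∧ dw
Collecting like 3-forms: d(omega) = (-3*w + y - 2*z) dx ∧ dy ∧ dz + (5*y) dx ∧ dz ∧ dw + (-2*w + 2*x) dy ∧ dz ∧ dw.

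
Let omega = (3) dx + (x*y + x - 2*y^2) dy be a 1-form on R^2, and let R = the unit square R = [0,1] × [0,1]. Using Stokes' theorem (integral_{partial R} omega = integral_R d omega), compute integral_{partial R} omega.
integral_(partial R) omega = 3/2

Stokes: integral_partial_R omega = integral_R d omega with d omega = (∂Q/∂x - ∂P/∂y) dx ∧ dy.
  ∂Q/∂x = y + 1
  ∂P/∂y = 0
  integrand = ∂Q/∂x - ∂P/∂y = y + 1.
Integrating over R: integral_0^1 integral_0^1 (y + 1) dx dy = 3/2.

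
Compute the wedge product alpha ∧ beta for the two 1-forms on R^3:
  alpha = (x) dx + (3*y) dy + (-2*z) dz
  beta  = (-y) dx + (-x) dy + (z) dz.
alpha ∧ beta = (-x^2 + 3*y^2) dx ∧ dy + (z*(x - 2*y)) dx ∧ dz + (z*(-2*x + 3*y)) dy ∧ dz

Distribute the wedge, using dx_i ∧ dx_j = -dx_j ∧ dx_i and dx_i ∧ dx_i = 0. For each pair (i, j) with i < j, the coefficient of dx_i ∧ dx_j in alpha ∧ beta is (alpha_i * beta_j - alpha_j * beta_i). Collecting: alpha ∧ beta = (-x^2 + 3*y^2) dx ∧ dy + (z*(x - 2*y)) dx ∧ dz + (z*(-2*x + 3*y)) dy ∧ dz.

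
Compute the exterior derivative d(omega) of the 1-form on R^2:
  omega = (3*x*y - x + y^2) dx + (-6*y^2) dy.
d(omega) = (-3*x - 2*y) dx ∧ dy

For a 1-form omega = sum_i f_i dx_i, the exterior derivative is
  d(omega) = sum_{i < j} (∂f_j/∂x_i - ∂f_i/∂x_j) dx_i ∧ dx_j.
  coefficient of dx ∧ dy: ∂f_2/∂x - ∂f_1/∂y = ∂(-6*y^2)/∂x - ∂(3*x*y - x + y^2)/∂y = -3*x - 2*y
Assembling: d(omega) = (-3*x - 2*y) dx ∧ dy.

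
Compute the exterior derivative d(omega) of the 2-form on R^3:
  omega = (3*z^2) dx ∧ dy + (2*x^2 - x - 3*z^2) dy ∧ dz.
d(omega) = (4*x + 6*z - 1) dx ∧ dy ∧ dz

For a 2-form omega = sum_{i<j} g_{ij} dx_i ∧ dx_j, the exterior derivative is
  d(omega) = sum_{i<j} d(g_{ij}) ∧ dx_i ∧ dx_j = sum_{i<j, k} (∂g_{ij}/∂x_k) dx_k ∧ dx_i ∧ dx_j.
Expand each term, using dx_k ∧ dx_i ∧ dx_j = sgn(permutation) dx_{(a)} ∧ dx_{(b)} ∧ dx_{(c)} with (a < b < c) sorted:
  d(3*z^2) includes (∂/∂z)(3*z^2) dz = (6*z) dz, which multiplied by dx ∧ dy gives (6*z) dx ∧ dy ∧ dz
  d(2*x^2 - x - 3*z^2) includes (∂/∂x)(2*x^2 - x - 3*z^2) dx = (4*x - 1) dx, which multiplied by dy ∧ dz gives (4*x - 1) dx ∧ dy ∧ dz
Collecting like 3-forms: d(omega) = (4*x + 6*z - 1) dx ∧ dy ∧ dz.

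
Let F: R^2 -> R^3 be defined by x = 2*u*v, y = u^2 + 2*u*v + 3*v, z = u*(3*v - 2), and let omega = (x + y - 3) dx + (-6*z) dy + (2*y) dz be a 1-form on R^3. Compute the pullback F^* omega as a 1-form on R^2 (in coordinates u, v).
F^* omega = (-28*u^2*v + 20*u^2 - 16*u*v^2 + 16*u*v + 24*v^2 - 18*v) du + (2*u*(4*u^2 - 8*u*v + 12*u - 15*v + 15)) dv

Using F^*(f dg) = (f ∘ F) d(g ∘ F), substitute each coordinate x_i by F_i(u, v) in f_i, and replace dx_i by d F_i = (∂F_i/∂u) du + (∂F_i/∂v) dv.
  For the x component: f_1(F) = u^2 + 4*u*v + 3*v - 3; d F_1 = (2*v) du + (2*u) dv
  For the y component: f_2(F) = 6*u*(2 - 3*v); d F_2 = (2*u + 2*v) du + (2*u + 3) dv
  For the z component: f_3(F) = 2*u^2 + 4*u*v + 6*v; d F_3 = (3*v - 2) du + (3*u) dv
Combining and collecting du, dv coefficients:
  coeff of du: -28*u^2*v + 20*u^2 - 16*u*v^2 + 16*u*v + 24*v^2 - 18*v
  coeff of dv: 2*u*(4*u^2 - 8*u*v + 12*u - 15*v + 15)
F^* omega = (-28*u^2*v + 20*u^2 - 16*u*v^2 + 16*u*v + 24*v^2 - 18*v) du + (2*u*(4*u^2 - 8*u*v + 12*u - 15*v + 15)) dv.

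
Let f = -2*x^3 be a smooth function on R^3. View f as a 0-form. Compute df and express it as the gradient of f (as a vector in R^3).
df = (-6*x^2) dx + (0) dy + (0) dz; grad f = (-6*x^2, 0, 0)

For a 0-form f, d f = (∂f/∂x) dx + (∂f/∂y) dy + (∂f/∂z) dz. The components of the vector representation are exactly the entries of grad f in Cartesian coordinates:
  ∂f/∂x = -6*x^2
  ∂f/∂y = 0
  ∂f/∂z = 0.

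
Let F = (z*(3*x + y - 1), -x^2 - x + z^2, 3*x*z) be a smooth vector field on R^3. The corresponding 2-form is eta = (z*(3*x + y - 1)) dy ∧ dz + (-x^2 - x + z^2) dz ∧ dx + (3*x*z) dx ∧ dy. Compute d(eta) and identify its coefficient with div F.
d(eta) = (3*x + 3*z) dx ∧ dy ∧ dz; div F = 3*x + 3*z

For a 2-form in R^3 of the form above, applying d gives a 3-form with coefficient ∂P/∂x + ∂Q/∂y + ∂R/∂z:
  ∂P/∂x = 3*z
  ∂Q/∂y = 0
  ∂R/∂z = 3*x
Sum = 3*x + 3*z, which is exactly div F.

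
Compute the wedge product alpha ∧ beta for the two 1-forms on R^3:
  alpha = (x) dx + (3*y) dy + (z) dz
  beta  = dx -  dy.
alpha ∧ beta = (-x - 3*y) dx ∧ dy + (-z) dx ∧ dz + (z) dy ∧ dz

Distribute the wedge, using dx_i ∧ dx_j = -dx_j ∧ dx_i and dx_i ∧ dx_i = 0. For each pair (i, j) with i < j, the coefficient of dx_i ∧ dx_j in alpha ∧ beta is (alpha_i * beta_j - alpha_j * beta_i). Collecting: alpha ∧ beta = (-x - 3*y) dx ∧ dy + (-z) dx ∧ dz + (z) dy ∧ dz.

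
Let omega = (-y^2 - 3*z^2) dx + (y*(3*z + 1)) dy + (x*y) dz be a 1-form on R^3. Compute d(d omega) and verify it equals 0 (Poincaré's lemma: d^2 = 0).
d(d omega) = 0

Step 1: d omega = sum_{i<j} (∂f_j/∂x_i - ∂f_i/∂x_j) dx_i ∧ dx_j:
  coeff of dx ∧ dy: 2*y
  coeff of dx ∧ dz: y + 6*z
  coeff of dy ∧ dz: x - 3*y
Step 2: Apply d again to each 2-form coefficient. The only possible 3-form in R^3 is dx ∧ dy ∧ dz, with coefficient
  ∂(coeff of dy∧dz)/∂x - ∂(coeff of dx∧dz)/∂y + ∂(coeff of dx∧dy)/∂z
  = ∂/∂x (x - 3*y) - ∂/∂y (y + 6*z) + ∂/∂z (2*y).
Each of these terms simplifies to sums of mixed partials that cancel in pairs. The result is 0 (by equality of mixed partials for smooth functions — Schwarz / Clairaut).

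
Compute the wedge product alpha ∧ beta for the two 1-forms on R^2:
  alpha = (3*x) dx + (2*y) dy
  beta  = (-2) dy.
alpha ∧ beta = (-6*x) dx ∧ dy

Distribute the wedge, using dx_i ∧ dx_j = -dx_j ∧ dx_i and dx_i ∧ dx_i = 0. For each pair (i, j) with i < j, the coefficient of dx_i ∧ dx_j in alpha ∧ beta is (alpha_i * beta_j - alpha_j * beta_i). Collecting: alpha ∧ beta = (-6*x) dx ∧ dy.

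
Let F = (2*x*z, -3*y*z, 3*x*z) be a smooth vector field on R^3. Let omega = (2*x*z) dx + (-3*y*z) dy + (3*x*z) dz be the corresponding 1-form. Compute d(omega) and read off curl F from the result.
d(omega) = (3*y) dy ∧ dz + (2*x - 3*z) dz ∧ dx + (0) dx ∧ dy; curl F = (3*y, 2*x - 3*z, 0)

d omega = sum_{i<j} (∂f_j/∂x_i - ∂f_i/∂x_j) dx_i ∧ dx_j. Under the identification (dy ∧ dz, dz ∧ dx, dx ∧ dy) ↔ (e_x, e_y, e_z), the coefficients are exactly the components of curl F. Compute:
  ∂R/∂y - ∂Q/∂z = (0) - (-3*y) = 3*y
  ∂P/∂z - ∂R/∂x = (2*x) - (3*z) = 2*x - 3*z
  ∂Q/∂x - ∂P/∂y = (0) - (0) = 0.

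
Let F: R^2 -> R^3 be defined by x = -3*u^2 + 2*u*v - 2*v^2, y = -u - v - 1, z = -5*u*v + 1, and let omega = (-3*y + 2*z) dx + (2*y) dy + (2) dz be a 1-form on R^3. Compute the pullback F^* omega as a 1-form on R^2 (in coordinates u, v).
F^* omega = (60*u^2*v - 18*u^2 - 20*u*v^2 - 12*u*v - 28*u + 6*v^2 + 2*v + 2) du + (-20*u^2*v + 6*u^2 + 40*u*v^2 - 6*u*v + 2*u - 12*v^2 - 18*v + 2) dv

Using F^*(f dg) = (f ∘ F) d(g ∘ F), substitute each coordinate x_i by F_i(u, v) in f_i, and replace dx_i by d F_i = (∂F_i/∂u) du + (∂F_i/∂v) dv.
  For the x component: f_1(F) = -10*u*v + 3*u + 3*v + 5; d F_1 = (-6*u + 2*v) du + (2*u - 4*v) dv
  For the y component: f_2(F) = -2*u - 2*v - 2; d F_2 = (-1) du + (-1) dv
  For the z component: f_3(F) = 2; d F_3 = (-5*v) du + (-5*u) dv
Combining and collecting du, dv coefficients:
  coeff of du: 60*u^2*v - 18*u^2 - 20*u*v^2 - 12*u*v - 28*u + 6*v^2 + 2*v + 2
  coeff of dv: -20*u^2*v + 6*u^2 + 40*u*v^2 - 6*u*v + 2*u - 12*v^2 - 18*v + 2
F^* omega = (60*u^2*v - 18*u^2 - 20*u*v^2 - 12*u*v - 28*u + 6*v^2 + 2*v + 2) du + (-20*u^2*v + 6*u^2 + 40*u*v^2 - 6*u*v + 2*u - 12*v^2 - 18*v + 2) dv.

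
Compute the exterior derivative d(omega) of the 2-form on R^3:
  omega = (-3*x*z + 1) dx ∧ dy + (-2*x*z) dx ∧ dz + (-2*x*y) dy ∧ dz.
d(omega) = (-3*x - 2*y) dx ∧ dy ∧ dz

For a 2-form omega = sum_{i<j} g_{ij} dx_i ∧ dx_j, the exterior derivative is
  d(omega) = sum_{i<j} d(g_{ij}) ∧ dx_i ∧ dx_j = sum_{i<j, k} (∂g_{ij}/∂x_k) dx_k ∧ dx_i ∧ dx_j.
Expand each term, using dx_k ∧ dx_i ∧ dx_j = sgn(permutation) dx_{(a)} ∧ dx_{(b)} ∧ dx_{(c)} with (a < b < c) sorted:
  d(-3*x*z + 1) includes (∂/∂z)(-3*x*z + 1) dz = (-3*x) dz, which multiplied by dx ∧ dy gives (-3*x) dx ∧ dy ∧ dz
  d(-2*x*y) includes (∂/∂x)(-2*x*y) dx = (-2*y) dx, which multiplied by dy ∧ dz gives (-2*y) dx ∧ dy ∧ dz
Collecting like 3-forms: d(omega) = (-3*x - 2*y) dx ∧ dy ∧ dz.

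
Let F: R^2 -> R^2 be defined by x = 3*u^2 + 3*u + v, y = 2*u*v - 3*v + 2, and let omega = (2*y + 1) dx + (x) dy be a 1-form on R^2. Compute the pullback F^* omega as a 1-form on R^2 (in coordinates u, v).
F^* omega = (30*u^2*v - 18*u*v + 30*u + 2*v^2 - 18*v + 15) du + (6*u^3 - 3*u^2 + 6*u*v - 9*u - 9*v + 5) dv

Using F^*(f dg) = (f ∘ F) d(g ∘ F), substitute each coordinate x_i by F_i(u, v) in f_i, and replace dx_i by d F_i = (∂F_i/∂u) du + (∂F_i/∂v) dv.
  For the x component: f_1(F) = 4*u*v - 6*v + 5; d F_1 = (6*u + 3) du + (1) dv
  For the y component: f_2(F) = 3*u^2 + 3*u + v; d F_2 = (2*v) du + (2*u - 3) dv
Combining and collecting du, dv coefficients:
  coeff of du: 30*u^2*v - 18*u*v + 30*u + 2*v^2 - 18*v + 15
  coeff of dv: 6*u^3 - 3*u^2 + 6*u*v - 9*u - 9*v + 5
F^* omega = (30*u^2*v - 18*u*v + 30*u + 2*v^2 - 18*v + 15) du + (6*u^3 - 3*u^2 + 6*u*v - 9*u - 9*v + 5) dv.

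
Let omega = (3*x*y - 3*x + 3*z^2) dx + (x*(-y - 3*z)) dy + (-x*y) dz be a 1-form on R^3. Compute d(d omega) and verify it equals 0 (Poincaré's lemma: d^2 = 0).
d(d omega) = 0

Step 1: d omega = sum_{i<j} (∂f_j/∂x_i - ∂f_i/∂x_j) dx_i ∧ dx_j:
  coeff of dx ∧ dy: -3*x - y - 3*z
  coeff of dx ∧ dz: -y - 6*z
  coeff of dy ∧ dz: 2*x
Step 2: Apply d again to each 2-form coefficient. The only possible 3-form in R^3 is dx ∧ dy ∧ dz, with coefficient
  ∂(coeff of dy∧dz)/∂x - ∂(coeff of dx∧dz)/∂y + ∂(coeff of dx∧dy)/∂z
  = ∂/∂x (2*x) - ∂/∂y (-y - 6*z) + ∂/∂z (-3*x - y - 3*z).
Each of these terms simplifies to sums of mixed partials that cancel in pairs. The result is 0 (by equality of mixed partials for smooth functions — Schwarz / Clairaut).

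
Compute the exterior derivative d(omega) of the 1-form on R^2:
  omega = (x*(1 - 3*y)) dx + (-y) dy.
d(omega) = (3*x) dx ∧ dy

For a 1-form omega = sum_i f_i dx_i, the exterior derivative is
  d(omega) = sum_{i < j} (∂f_j/∂x_i - ∂f_i/∂x_j) dx_i ∧ dx_j.
  coefficient of dx ∧ dy: ∂f_2/∂x - ∂f_1/∂y = ∂(-y)/∂x - ∂(x*(1 - 3*y))/∂y = 3*x
Assembling: d(omega) = (3*x) dx ∧ dy.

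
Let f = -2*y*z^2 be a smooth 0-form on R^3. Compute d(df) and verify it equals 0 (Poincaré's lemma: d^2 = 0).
d(df) = 0

Step 1: df = sum_i (∂f/∂x_i) dx_i = (0) dx + (-2*z^2) dy + (-4*y*z) dz.
Step 2: Apply d again. Using the 1-form formula, the coefficient of dx ∧ dy in d(df) is ∂^2 f/∂x ∂y - ∂^2 f/∂y ∂x = (0) - (0) = 0 (equality of mixed partials for smooth f).
Similarly for dx ∧ dz and dy ∧ dz — all coefficients vanish. So d(df) = 0.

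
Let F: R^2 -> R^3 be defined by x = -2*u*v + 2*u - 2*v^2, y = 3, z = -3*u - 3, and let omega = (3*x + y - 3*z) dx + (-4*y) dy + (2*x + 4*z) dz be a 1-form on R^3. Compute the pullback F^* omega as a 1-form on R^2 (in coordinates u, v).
F^* omega = (12*u*v^2 - 30*u*v + 54*u + 12*v^3 - 24*v + 60) du + (12*u^2*v - 30*u^2 + 36*u*v^2 - 60*u*v - 24*u + 24*v^3 - 48*v) dv

Using F^*(f dg) = (f ∘ F) d(g ∘ F), substitute each coordinate x_i by F_i(u, v) in f_i, and replace dx_i by d F_i = (∂F_i/∂u) du + (∂F_i/∂v) dv.
  For the x component: f_1(F) = -6*u*v + 15*u - 6*v^2 + 12; d F_1 = (2 - 2*v) du + (-2*u - 4*v) dv
  For the y component: f_2(F) = -12; d F_2 = (0) du + (0) dv
  For the z component: f_3(F) = -4*u*v - 8*u - 4*v^2 - 12; d F_3 = (-3) du + (0) dv
Combining and collecting du, dv coefficients:
  coeff of du: 12*u*v^2 - 30*u*v + 54*u + 12*v^3 - 24*v + 60
  coeff of dv: 12*u^2*v - 30*u^2 + 36*u*v^2 - 60*u*v - 24*u + 24*v^3 - 48*v
F^* omega = (12*u*v^2 - 30*u*v + 54*u + 12*v^3 - 24*v + 60) du + (12*u^2*v - 30*u^2 + 36*u*v^2 - 60*u*v - 24*u + 24*v^3 - 48*v) dv.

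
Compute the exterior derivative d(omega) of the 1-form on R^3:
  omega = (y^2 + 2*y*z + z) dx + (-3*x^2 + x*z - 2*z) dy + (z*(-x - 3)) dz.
d(omega) = (-6*x - 2*y - z) dx ∧ dy + (-2*y - z - 1) dx ∧ dz + (2 - x) dy ∧ dz

For a 1-form omega = sum_i f_i dx_i, the exterior derivative is
  d(omega) = sum_{i < j} (∂f_j/∂x_i - ∂f_i/∂x_j) dx_i ∧ dx_j.
  coefficient of dx ∧ dy: ∂f_2/∂x - ∂f_1/∂y = ∂(-3*x^2 + x*z - 2*z)/∂x - ∂(y^2 + 2*y*z + z)/∂y = -6*x - 2*y - z
  coefficient of dx ∧ dz: ∂f_3/∂x - ∂f_1/∂z = ∂(z*(-x - 3))/∂x - ∂(y^2 + 2*y*z + z)/∂z = -2*y - z - 1
  coefficient of dy ∧ dz: ∂f_3/∂y - ∂f_2/∂z = ∂(z*(-x - 3))/∂y - ∂(-3*x^2 + x*z - 2*z)/∂z = 2 - x
Assembling: d(omega) = (-6*x - 2*y - z) dx ∧ dy + (-2*y - z - 1) dx ∧ dz + (2 - x) dy ∧ dz.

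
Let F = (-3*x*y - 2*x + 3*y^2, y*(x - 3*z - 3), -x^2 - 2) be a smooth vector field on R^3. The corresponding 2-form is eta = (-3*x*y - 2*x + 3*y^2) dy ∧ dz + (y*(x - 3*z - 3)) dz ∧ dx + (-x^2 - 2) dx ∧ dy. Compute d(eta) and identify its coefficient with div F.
d(eta) = (x - 3*y - 3*z - 5) dx ∧ dy ∧ dz; div F = x - 3*y - 3*z - 5

For a 2-form in R^3 of the form above, applying d gives a 3-form with coefficient ∂P/∂x + ∂Q/∂y + ∂R/∂z:
  ∂P/∂x = -3*y - 2
  ∂Q/∂y = x - 3*z - 3
  ∂R/∂z = 0
Sum = x - 3*y - 3*z - 5, which is exactly div F.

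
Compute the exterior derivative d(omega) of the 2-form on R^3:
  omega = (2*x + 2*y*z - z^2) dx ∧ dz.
d(omega) = (-2*z) dx ∧ dy ∧ dz

For a 2-form omega = sum_{i<j} g_{ij} dx_i ∧ dx_j, the exterior derivative is
  d(omega) = sum_{i<j} d(g_{ij}) ∧ dx_i ∧ dx_j = sum_{i<j, k} (∂g_{ij}/∂x_k) dx_k ∧ dx_i ∧ dx_j.
Expand each term, using dx_k ∧ dx_i ∧ dx_j = sgn(permutation) dx_{(a)} ∧ dx_{(b)} ∧ dx_{(c)} with (a < b < c) sorted:
  d(2*x + 2*y*z - z^2) includes (∂/∂y)(2*x + 2*y*z - z^2) dy = (2*z) dy, which multiplied by dx ∧ dz gives (-2*z) dx ∧ dy ∧ dz
Collecting like 3-forms: d(omega) = (-2*z) dx ∧ dy ∧ dz.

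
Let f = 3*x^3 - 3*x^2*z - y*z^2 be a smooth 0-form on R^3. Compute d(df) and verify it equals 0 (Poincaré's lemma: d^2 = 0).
d(df) = 0

Step 1: df = sum_i (∂f/∂x_i) dx_i = (3*x*(3*x - 2*z)) dx + (-z^2) dy + (-3*x^2 - 2*y*z) dz.
Step 2: Apply d again. Using the 1-form formula, the coefficient of dx ∧ dy in d(df) is ∂^2 f/∂x ∂y - ∂^2 f/∂y ∂x = (0) - (0) = 0 (equality of mixed partials for smooth f).
Similarly for dx ∧ dz and dy ∧ dz — all coefficients vanish. So d(df) = 0.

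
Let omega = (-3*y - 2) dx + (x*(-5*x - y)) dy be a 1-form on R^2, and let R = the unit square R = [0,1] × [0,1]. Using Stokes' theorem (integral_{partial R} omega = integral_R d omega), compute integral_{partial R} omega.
integral_(partial R) omega = -5/2

Stokes: integral_partial_R omega = integral_R d omega with d omega = (∂Q/∂x - ∂P/∂y) dx ∧ dy.
  ∂Q/∂x = -10*x - y
  ∂P/∂y = -3
  integrand = ∂Q/∂x - ∂P/∂y = -10*x - y + 3.
Integrating over R: integral_0^1 integral_0^1 (-10*x - y + 3) dx dy = -5/2.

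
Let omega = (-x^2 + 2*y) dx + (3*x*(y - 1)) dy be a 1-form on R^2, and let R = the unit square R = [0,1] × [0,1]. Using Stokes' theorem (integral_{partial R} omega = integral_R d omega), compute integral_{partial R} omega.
integral_(partial R) omega = -7/2

Stokes: integral_partial_R omega = integral_R d omega with d omega = (∂Q/∂x - ∂P/∂y) dx ∧ dy.
  ∂Q/∂x = 3*y - 3
  ∂P/∂y = 2
  integrand = ∂Q/∂x - ∂P/∂y = 3*y - 5.
Integrating over R: integral_0^1 integral_0^1 (3*y - 5) dx dy = -7/2.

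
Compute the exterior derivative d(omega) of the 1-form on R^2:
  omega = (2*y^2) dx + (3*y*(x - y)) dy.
d(omega) = (-y) dx ∧ dy

For a 1-form omega = sum_i f_i dx_i, the exterior derivative is
  d(omega) = sum_{i < j} (∂f_j/∂x_i - ∂f_i/∂x_j) dx_i ∧ dx_j.
  coefficient of dx ∧ dy: ∂f_2/∂x - ∂f_1/∂y = ∂(3*y*(x - y))/∂x - ∂(2*y^2)/∂y = -y
Assembling: d(omega) = (-y) dx ∧ dy.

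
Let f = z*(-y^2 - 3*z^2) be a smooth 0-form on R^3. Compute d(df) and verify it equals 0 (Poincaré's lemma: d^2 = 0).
d(df) = 0

Step 1: df = sum_i (∂f/∂x_i) dx_i = (0) dx + (-2*y*z) dy + (-y^2 - 9*z^2) dz.
Step 2: Apply d again. Using the 1-form formula, the coefficient of dx ∧ dy in d(df) is ∂^2 f/∂x ∂y - ∂^2 f/∂y ∂x = (0) - (0) = 0 (equality of mixed partials for smooth f).
Similarly for dx ∧ dz and dy ∧ dz — all coefficients vanish. So d(df) = 0.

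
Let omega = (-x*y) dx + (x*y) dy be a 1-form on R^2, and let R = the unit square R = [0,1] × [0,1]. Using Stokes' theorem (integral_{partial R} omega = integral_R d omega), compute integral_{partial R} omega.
integral_(partial R) omega = 1

Stokes: integral_partial_R omega = integral_R d omega with d omega = (∂Q/∂x - ∂P/∂y) dx ∧ dy.
  ∂Q/∂x = y
  ∂P/∂y = -x
  integrand = ∂Q/∂x - ∂P/∂y = x + y.
Integrating over R: integral_0^1 integral_0^1 (x + y) dx dy = 1.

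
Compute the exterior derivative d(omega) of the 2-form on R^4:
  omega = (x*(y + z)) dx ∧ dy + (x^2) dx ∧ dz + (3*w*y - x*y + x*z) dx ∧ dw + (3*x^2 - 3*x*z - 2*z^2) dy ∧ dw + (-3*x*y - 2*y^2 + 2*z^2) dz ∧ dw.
d(omega) = (x) dx ∧ dy ∧ dz + (-3*w + 7*x - 3*z) dx ∧ dy ∧ dw + (-x - 3*y) dx ∧ dz ∧ dw + (-4*y + 4*z) dy ∧ dz ∧ dw

For a 2-form omega = sum_{i<j} g_{ij} dx_i ∧ dx_j, the exterior derivative is
  d(omega) = sum_{i<j} d(g_{ij}) ∧ dx_i ∧ dx_j = sum_{i<j, k} (∂g_{ij}/∂x_k) dx_k ∧ dx_i ∧ dx_j.
Expand each term, using dx_k ∧ dx_i ∧ dx_j = sgn(permutation) dx_{(a)} ∧ dx_{(b)} ∧ dx_{(c)} with (a < b < c) sorted:
  d(x*(y + z)) includes (∂/∂z)(x*(y + z)) dz = (x) dz, which multiplied by dx ∧ dy gives (x) dx ∧ dy ∧ dz
  d(3*w*y - x*y + x*z) includes (∂/∂y)(3*w*y - x*y + x*z) dy = (3*w - x) dy, which multiplied by dx ∧ dw gives (-3*w + x) dx ∧ dy ∧ dw
  d(3*w*y - x*y + x*z) includes (∂/∂z)(3*w*y - x*y + x*z) dz = (x) dz, which multiplied by dx ∧ dw gives (-x) dx ∧ dz ∧ dw
  d(3*x^2 - 3*x*z - 2*z^2) includes (∂/∂x)(3*x^2 - 3*x*z - 2*z^2) dx = (6*x - 3*z) dx, which multiplied by dy ∧ dw gives (6*x - 3*z) dx ∧ dy ∧ dw
  d(3*x^2 - 3*x*z - 2*z^2) includes (∂/∂z)(3*x^2 - 3*x*z - 2*z^2) dz = (-3*x - 4*z) dz, which multiplied by dy ∧ dw gives (3*x + 4*z) dy ∧ dz ∧ dw
  d(-3*x*y - 2*y^2 + 2*z^2) includes (∂/∂x)(-3*x*y - 2*y^2 + 2*z^2) dx = (-3*y) dx, which multiplied by dz ∧ dw gives (-3*y) dx ∧ dz ∧ dw
  d(-3*x*y - 2*y^2 + 2*z^2) includes (∂/∂y)(-3*x*y - 2*y^2 + 2*z^2) dy = (-3*x - 4*y) dy, which multiplied by dz ∧ dw gives (-3*x - 4*y) dy ∧ dz ∧ dw
Collecting like 3-forms: d(omega) = (x) dx ∧ dy ∧ dz + (-3*w + 7*x - 3*z) dx ∧ dy ∧ dw + (-x - 3*y) dx ∧ dz ∧ dw + (-4*y + 4*z) dy ∧ dz ∧ dw.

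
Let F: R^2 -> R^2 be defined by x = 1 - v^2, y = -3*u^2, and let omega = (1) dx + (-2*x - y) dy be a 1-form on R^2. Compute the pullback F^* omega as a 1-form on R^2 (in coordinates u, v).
F^* omega = (6*u*(-3*u^2 - 2*v^2 + 2)) du + (-2*v) dv

Using F^*(f dg) = (f ∘ F) d(g ∘ F), substitute each coordinate x_i by F_i(u, v) in f_i, and replace dx_i by d F_i = (∂F_i/∂u) du + (∂F_i/∂v) dv.
  For the x component: f_1(F) = 1; d F_1 = (0) du + (-2*v) dv
  For the y component: f_2(F) = 3*u^2 + 2*v^2 - 2; d F_2 = (-6*u) du + (0) dv
Combining and collecting du, dv coefficients:
  coeff of du: 6*u*(-3*u^2 - 2*v^2 + 2)
  coeff of dv: -2*v
F^* omega = (6*u*(-3*u^2 - 2*v^2 + 2)) du + (-2*v) dv.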